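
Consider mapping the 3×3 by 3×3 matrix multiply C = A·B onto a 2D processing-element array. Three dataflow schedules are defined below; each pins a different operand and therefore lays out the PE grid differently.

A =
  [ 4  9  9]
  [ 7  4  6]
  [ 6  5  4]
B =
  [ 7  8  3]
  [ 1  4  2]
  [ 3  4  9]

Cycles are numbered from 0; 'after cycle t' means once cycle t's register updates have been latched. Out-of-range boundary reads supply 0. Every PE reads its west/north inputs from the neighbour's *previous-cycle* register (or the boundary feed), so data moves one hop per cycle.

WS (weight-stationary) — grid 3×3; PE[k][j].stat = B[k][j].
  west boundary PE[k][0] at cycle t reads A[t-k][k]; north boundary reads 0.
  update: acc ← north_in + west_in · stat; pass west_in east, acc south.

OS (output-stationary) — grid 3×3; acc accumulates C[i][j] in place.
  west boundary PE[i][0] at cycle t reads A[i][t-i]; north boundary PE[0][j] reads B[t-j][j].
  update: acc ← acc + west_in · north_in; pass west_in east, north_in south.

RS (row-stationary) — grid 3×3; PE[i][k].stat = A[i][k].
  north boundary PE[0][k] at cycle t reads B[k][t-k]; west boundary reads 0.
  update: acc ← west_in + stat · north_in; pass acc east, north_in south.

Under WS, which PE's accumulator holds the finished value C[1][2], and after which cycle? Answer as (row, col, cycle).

WS — PE[2][2] is where C[1][2] collects:
  [0] (2,2) acc=0 (h:0 v:0)
  [1] (2,2) acc=0 (h:0 v:0)
  [2] (2,2) acc=0 (h:0 v:0)
  [3] (2,2) acc=0 (h:0 v:0)
  [4] (2,2) acc=111 (h:9 v:111)
  [5] (2,2) acc=83 (h:6 v:83)

(row, col, cycle) = (2, 2, 5)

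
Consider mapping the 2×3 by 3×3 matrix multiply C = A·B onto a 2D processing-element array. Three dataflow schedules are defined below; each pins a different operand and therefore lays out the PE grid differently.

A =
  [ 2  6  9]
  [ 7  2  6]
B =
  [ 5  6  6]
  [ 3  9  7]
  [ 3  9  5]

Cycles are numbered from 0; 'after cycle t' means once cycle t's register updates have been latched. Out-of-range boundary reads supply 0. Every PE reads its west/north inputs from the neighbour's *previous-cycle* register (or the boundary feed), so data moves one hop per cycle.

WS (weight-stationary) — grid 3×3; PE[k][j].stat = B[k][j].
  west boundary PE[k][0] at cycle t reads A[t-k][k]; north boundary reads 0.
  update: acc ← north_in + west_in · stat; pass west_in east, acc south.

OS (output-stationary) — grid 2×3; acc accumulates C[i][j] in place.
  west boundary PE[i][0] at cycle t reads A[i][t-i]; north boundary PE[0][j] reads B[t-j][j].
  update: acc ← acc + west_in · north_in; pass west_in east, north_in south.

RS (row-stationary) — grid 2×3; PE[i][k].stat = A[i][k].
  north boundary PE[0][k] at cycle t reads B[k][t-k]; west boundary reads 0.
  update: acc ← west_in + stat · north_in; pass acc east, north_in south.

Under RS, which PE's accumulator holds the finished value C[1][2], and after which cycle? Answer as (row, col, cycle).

RS — PE[1][2] is where C[1][2] collects:
  cycle 0: PE[1][2] → acc 0, east 0, south 0
  cycle 1: PE[1][2] → acc 0, east 0, south 0
  cycle 2: PE[1][2] → acc 0, east 0, south 0
  cycle 3: PE[1][2] → acc 59, east 59, south 3
  cycle 4: PE[1][2] → acc 114, east 114, south 9
  cycle 5: PE[1][2] → acc 86, east 86, south 5

(row, col, cycle) = (1, 2, 5)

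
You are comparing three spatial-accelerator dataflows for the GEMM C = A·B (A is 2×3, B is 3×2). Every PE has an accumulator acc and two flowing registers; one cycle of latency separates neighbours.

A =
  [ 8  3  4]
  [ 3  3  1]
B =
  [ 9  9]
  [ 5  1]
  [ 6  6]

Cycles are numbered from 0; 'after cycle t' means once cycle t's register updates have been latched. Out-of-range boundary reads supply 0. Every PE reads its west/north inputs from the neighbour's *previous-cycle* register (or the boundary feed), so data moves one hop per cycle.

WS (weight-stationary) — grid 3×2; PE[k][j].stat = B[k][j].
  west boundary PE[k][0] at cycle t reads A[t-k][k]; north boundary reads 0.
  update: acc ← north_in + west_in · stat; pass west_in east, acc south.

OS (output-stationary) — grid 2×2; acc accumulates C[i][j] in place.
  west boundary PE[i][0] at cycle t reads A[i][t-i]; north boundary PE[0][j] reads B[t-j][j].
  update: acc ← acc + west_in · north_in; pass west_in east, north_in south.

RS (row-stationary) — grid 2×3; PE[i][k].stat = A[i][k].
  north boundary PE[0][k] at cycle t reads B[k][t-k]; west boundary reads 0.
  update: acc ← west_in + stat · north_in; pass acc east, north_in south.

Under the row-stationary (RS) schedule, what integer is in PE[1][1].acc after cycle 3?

PE[1][1].acc = 30

RS on a 2×3 grid — tracing PE[1][1] and its feeders:
  t=0 PE[0][1]: acc=0 h=0 v=0
  t=0 PE[1][0]: acc=0 h=0 v=0
  t=0 PE[1][1]: acc=0 h=0 v=0
  t=1 PE[0][1]: acc=87 h=87 v=5
  t=1 PE[1][0]: acc=27 h=27 v=9
  t=1 PE[1][1]: acc=0 h=0 v=0
  t=2 PE[0][1]: acc=75 h=75 v=1
  t=2 PE[1][0]: acc=27 h=27 v=9
  t=2 PE[1][1]: acc=42 h=42 v=5
  t=3 PE[0][1]: acc=0 h=0 v=0
  t=3 PE[1][0]: acc=0 h=0 v=0
  t=3 PE[1][1]: acc=30 h=30 v=1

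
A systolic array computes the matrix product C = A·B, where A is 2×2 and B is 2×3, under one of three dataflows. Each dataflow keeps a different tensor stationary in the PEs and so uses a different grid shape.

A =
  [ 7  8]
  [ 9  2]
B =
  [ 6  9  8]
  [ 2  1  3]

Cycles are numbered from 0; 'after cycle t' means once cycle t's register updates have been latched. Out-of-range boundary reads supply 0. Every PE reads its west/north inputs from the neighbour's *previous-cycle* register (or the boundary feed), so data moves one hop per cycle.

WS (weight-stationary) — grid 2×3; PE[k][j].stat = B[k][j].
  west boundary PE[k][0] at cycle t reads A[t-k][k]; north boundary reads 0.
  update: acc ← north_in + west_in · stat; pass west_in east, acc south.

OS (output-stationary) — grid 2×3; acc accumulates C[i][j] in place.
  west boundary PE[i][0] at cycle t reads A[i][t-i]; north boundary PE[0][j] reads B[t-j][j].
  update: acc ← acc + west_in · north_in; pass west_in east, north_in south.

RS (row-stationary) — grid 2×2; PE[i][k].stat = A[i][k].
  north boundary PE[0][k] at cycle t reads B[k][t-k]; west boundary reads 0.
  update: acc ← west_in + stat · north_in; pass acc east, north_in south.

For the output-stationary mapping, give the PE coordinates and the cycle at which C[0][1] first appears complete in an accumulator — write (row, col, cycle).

(row, col, cycle) = (0, 1, 2)

Under OS, C[0][1] lands at PE[0][1]:
  step 0 · PE0,1: acc=0; fwd→0 fwd↓0
  step 1 · PE0,1: acc=63; fwd→7 fwd↓9
  step 2 · PE0,1: acc=71; fwd→8 fwd↓1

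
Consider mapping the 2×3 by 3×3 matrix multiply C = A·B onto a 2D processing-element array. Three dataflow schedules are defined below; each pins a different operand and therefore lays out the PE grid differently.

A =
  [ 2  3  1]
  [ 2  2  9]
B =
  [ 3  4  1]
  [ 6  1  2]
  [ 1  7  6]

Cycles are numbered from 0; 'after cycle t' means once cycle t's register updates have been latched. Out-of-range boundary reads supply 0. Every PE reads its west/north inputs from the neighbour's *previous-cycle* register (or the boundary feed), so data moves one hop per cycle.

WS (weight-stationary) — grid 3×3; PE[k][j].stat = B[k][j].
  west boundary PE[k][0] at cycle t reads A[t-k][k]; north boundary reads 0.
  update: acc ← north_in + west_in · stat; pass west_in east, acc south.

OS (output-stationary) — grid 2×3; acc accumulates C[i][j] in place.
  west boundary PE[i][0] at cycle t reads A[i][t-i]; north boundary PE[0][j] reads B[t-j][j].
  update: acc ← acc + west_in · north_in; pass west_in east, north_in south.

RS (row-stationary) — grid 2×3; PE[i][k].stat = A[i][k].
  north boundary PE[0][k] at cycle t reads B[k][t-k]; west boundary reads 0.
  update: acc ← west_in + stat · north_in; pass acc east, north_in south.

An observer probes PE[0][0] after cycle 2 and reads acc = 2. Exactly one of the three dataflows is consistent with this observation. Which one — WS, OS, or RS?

dataflow = RS

Under WS (3×3), PE[0][0]:
  cycle 0: PE[0][0] → acc 6, east 2, south 6
  cycle 1: PE[0][0] → acc 6, east 2, south 6
  cycle 2: PE[0][0] → acc 0, east 0, south 0
Under OS (2×3), PE[0][0]:
  cycle 0: PE[0][0] → acc 6, east 2, south 3
  cycle 1: PE[0][0] → acc 24, east 3, south 6
  cycle 2: PE[0][0] → acc 25, east 1, south 1
Under RS (2×3), PE[0][0]:
  cycle 0: PE[0][0] → acc 6, east 6, south 3
  cycle 1: PE[0][0] → acc 8, east 8, south 4
  cycle 2: PE[0][0] → acc 2, east 2, south 1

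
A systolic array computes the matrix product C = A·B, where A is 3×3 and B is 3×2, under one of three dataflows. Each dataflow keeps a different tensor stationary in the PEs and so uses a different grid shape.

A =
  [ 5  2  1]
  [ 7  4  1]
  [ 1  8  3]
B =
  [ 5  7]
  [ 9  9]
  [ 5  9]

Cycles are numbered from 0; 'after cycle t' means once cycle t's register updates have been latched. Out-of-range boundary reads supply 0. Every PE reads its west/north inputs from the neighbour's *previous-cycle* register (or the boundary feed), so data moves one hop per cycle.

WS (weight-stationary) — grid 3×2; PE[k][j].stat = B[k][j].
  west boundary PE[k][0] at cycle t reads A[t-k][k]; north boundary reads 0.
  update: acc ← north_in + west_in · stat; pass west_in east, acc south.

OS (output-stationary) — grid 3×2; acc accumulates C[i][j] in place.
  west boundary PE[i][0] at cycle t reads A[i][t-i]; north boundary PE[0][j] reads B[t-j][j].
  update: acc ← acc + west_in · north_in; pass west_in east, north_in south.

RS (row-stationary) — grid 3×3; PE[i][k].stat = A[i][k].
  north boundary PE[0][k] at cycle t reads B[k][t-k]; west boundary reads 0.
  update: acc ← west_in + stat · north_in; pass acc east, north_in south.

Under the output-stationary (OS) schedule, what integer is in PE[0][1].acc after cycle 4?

OS 3×2: PE[0][1] cycle-by-cycle (with neighbour feeds):
  c0 r0c0: 25 / 5 / 5
  c0 r0c1: 0 / 0 / 0
  c1 r0c0: 43 / 2 / 9
  c1 r0c1: 35 / 5 / 7
  c2 r0c0: 48 / 1 / 5
  c2 r0c1: 53 / 2 / 9
  c3 r0c0: 48 / 0 / 0
  c3 r0c1: 62 / 1 / 9
  c4 r0c0: 48 / 0 / 0
  c4 r0c1: 62 / 0 / 0

PE[0][1].acc = 62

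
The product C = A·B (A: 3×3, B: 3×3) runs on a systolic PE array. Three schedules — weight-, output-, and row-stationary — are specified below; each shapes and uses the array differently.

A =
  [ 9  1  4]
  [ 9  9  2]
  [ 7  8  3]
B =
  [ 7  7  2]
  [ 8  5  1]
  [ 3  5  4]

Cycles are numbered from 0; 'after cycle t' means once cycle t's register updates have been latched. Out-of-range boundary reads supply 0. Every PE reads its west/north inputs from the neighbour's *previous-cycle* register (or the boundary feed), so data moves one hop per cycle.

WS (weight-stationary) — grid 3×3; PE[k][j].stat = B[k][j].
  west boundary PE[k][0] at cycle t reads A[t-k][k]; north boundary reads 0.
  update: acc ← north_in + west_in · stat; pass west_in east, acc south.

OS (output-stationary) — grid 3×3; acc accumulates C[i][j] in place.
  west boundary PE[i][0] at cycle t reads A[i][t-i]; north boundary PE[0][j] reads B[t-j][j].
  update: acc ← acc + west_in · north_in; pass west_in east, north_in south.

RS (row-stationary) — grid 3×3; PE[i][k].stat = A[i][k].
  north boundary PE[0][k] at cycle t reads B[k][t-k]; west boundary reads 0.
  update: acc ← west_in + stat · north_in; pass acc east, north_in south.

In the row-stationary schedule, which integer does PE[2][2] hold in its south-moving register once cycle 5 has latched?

register = 5

RS 3×3: PE[2][2] cycle-by-cycle (with neighbour feeds):
  [0] (1,2) acc=0 (h:0 v:0)
  [0] (2,1) acc=0 (h:0 v:0)
  [0] (2,2) acc=0 (h:0 v:0)
  [1] (1,2) acc=0 (h:0 v:0)
  [1] (2,1) acc=0 (h:0 v:0)
  [1] (2,2) acc=0 (h:0 v:0)
  [2] (1,2) acc=0 (h:0 v:0)
  [2] (2,1) acc=0 (h:0 v:0)
  [2] (2,2) acc=0 (h:0 v:0)
  [3] (1,2) acc=141 (h:141 v:3)
  [3] (2,1) acc=113 (h:113 v:8)
  [3] (2,2) acc=0 (h:0 v:0)
  [4] (1,2) acc=118 (h:118 v:5)
  [4] (2,1) acc=89 (h:89 v:5)
  [4] (2,2) acc=122 (h:122 v:3)
  [5] (1,2) acc=35 (h:35 v:4)
  [5] (2,1) acc=22 (h:22 v:1)
  [5] (2,2) acc=104 (h:104 v:5)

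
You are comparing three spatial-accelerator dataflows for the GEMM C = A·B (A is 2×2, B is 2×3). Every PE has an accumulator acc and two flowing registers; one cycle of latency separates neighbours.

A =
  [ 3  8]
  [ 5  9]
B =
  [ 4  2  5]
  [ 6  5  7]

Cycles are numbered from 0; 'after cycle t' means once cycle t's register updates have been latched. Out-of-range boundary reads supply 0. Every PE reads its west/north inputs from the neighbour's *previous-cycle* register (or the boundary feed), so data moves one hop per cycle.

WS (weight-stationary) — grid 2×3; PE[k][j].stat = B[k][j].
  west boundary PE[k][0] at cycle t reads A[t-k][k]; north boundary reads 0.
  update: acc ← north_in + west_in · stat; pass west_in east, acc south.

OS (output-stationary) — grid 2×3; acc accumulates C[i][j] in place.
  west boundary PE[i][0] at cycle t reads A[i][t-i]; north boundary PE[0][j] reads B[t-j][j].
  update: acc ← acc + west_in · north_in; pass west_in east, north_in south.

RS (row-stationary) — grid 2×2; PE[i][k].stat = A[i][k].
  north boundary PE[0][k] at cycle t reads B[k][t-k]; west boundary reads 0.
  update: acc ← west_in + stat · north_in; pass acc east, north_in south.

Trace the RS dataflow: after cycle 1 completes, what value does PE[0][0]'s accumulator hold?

RS 2×2: PE[0][0] cycle-by-cycle (with neighbour feeds):
  c0 r0c0: 12 / 12 / 4
  c1 r0c0: 6 / 6 / 2

PE[0][0].acc = 6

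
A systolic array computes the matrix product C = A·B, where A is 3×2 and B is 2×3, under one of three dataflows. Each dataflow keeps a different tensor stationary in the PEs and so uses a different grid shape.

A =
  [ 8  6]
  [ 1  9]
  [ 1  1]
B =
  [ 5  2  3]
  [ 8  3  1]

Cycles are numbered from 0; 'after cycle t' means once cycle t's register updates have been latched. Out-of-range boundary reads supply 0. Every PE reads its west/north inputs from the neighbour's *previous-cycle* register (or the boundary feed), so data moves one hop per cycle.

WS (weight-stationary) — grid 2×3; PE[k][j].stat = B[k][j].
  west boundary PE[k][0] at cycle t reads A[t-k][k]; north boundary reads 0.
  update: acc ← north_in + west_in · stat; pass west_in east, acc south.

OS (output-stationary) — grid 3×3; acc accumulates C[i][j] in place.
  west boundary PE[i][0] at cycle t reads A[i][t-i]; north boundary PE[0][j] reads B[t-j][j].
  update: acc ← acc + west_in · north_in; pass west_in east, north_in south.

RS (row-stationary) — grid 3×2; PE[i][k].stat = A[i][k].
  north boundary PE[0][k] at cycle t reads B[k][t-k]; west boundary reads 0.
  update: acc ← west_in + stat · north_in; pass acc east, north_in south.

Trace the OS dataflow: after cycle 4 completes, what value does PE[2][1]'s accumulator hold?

PE[2][1].acc = 5

OS (3×3). Following PE[2][1] plus its west/north inputs:
  @0  [1,1]  acc 0  |  →0  ↓0
  @0  [2,0]  acc 0  |  →0  ↓0
  @0  [2,1]  acc 0  |  →0  ↓0
  @1  [1,1]  acc 0  |  →0  ↓0
  @1  [2,0]  acc 0  |  →0  ↓0
  @1  [2,1]  acc 0  |  →0  ↓0
  @2  [1,1]  acc 2  |  →1  ↓2
  @2  [2,0]  acc 5  |  →1  ↓5
  @2  [2,1]  acc 0  |  →0  ↓0
  @3  [1,1]  acc 29  |  →9  ↓3
  @3  [2,0]  acc 13  |  →1  ↓8
  @3  [2,1]  acc 2  |  →1  ↓2
  @4  [1,1]  acc 29  |  →0  ↓0
  @4  [2,0]  acc 13  |  →0  ↓0
  @4  [2,1]  acc 5  |  →1  ↓3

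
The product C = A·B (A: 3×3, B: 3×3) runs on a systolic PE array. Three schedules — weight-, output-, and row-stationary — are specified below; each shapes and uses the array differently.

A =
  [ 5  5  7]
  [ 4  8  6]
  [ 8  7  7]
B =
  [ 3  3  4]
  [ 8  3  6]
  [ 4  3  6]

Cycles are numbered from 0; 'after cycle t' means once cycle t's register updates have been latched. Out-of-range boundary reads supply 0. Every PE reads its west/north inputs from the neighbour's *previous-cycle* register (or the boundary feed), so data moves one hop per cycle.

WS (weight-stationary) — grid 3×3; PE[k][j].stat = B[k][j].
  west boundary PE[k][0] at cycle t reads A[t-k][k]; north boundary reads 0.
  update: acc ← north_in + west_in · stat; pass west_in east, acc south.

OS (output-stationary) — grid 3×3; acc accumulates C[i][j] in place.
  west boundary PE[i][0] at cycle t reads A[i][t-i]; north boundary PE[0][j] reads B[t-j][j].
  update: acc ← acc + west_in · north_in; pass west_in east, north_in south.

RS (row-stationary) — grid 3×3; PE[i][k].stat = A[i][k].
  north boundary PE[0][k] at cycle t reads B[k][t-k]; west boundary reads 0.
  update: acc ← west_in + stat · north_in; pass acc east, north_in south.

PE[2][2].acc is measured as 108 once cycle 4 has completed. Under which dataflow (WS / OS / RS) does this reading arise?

Under WS (3×3), PE[2][2]:
  [0] (2,2) acc=0 (h:0 v:0)
  [1] (2,2) acc=0 (h:0 v:0)
  [2] (2,2) acc=0 (h:0 v:0)
  [3] (2,2) acc=0 (h:0 v:0)
  [4] (2,2) acc=92 (h:7 v:92)
Under OS (3×3), PE[2][2]:
  [0] (2,2) acc=0 (h:0 v:0)
  [1] (2,2) acc=0 (h:0 v:0)
  [2] (2,2) acc=0 (h:0 v:0)
  [3] (2,2) acc=0 (h:0 v:0)
  [4] (2,2) acc=32 (h:8 v:4)
Under RS (3×3), PE[2][2]:
  [0] (2,2) acc=0 (h:0 v:0)
  [1] (2,2) acc=0 (h:0 v:0)
  [2] (2,2) acc=0 (h:0 v:0)
  [3] (2,2) acc=0 (h:0 v:0)
  [4] (2,2) acc=108 (h:108 v:4)

dataflow = RS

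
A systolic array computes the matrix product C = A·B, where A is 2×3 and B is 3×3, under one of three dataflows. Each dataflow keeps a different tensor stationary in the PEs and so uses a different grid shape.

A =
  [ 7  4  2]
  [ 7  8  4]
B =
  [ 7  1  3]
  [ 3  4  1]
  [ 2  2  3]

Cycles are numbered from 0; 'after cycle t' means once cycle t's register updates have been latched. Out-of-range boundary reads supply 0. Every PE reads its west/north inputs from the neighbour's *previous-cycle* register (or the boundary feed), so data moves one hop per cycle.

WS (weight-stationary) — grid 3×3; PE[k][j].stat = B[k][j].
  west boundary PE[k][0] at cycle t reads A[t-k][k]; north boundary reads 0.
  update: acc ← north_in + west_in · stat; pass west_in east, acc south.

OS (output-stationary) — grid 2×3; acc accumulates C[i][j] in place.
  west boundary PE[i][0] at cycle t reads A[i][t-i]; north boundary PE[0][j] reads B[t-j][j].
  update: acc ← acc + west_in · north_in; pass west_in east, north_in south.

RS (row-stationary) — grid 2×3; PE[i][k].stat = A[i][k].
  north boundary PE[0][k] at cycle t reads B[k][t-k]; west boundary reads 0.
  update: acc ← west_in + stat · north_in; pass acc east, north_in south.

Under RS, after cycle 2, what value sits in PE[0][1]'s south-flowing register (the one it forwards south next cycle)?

register = 4

RS on a 2×3 grid — tracing PE[0][1] and its feeders:
  0: (0,0).acc=49  regs=<49,7>
  0: (0,1).acc=0  regs=<0,0>
  1: (0,0).acc=7  regs=<7,1>
  1: (0,1).acc=61  regs=<61,3>
  2: (0,0).acc=21  regs=<21,3>
  2: (0,1).acc=23  regs=<23,4>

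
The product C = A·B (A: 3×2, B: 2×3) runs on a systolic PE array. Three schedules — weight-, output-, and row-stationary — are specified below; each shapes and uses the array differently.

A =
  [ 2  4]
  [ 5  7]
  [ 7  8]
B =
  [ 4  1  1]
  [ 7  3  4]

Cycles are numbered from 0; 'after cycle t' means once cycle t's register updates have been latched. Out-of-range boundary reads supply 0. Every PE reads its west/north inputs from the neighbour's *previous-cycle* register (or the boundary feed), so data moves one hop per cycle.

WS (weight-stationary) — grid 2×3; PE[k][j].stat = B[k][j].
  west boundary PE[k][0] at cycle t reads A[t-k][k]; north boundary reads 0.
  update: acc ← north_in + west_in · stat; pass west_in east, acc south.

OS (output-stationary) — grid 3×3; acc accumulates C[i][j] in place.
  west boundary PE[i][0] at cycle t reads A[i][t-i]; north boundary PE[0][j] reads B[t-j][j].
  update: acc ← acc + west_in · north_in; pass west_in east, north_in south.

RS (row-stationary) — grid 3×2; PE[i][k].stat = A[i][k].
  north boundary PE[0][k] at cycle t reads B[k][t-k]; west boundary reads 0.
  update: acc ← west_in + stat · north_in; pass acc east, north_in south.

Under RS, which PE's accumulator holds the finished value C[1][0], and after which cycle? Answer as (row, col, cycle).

Under RS, C[1][0] lands at PE[1][1]:
  0: (1,1).acc=0  regs=<0,0>
  1: (1,1).acc=0  regs=<0,0>
  2: (1,1).acc=69  regs=<69,7>

(row, col, cycle) = (1, 1, 2)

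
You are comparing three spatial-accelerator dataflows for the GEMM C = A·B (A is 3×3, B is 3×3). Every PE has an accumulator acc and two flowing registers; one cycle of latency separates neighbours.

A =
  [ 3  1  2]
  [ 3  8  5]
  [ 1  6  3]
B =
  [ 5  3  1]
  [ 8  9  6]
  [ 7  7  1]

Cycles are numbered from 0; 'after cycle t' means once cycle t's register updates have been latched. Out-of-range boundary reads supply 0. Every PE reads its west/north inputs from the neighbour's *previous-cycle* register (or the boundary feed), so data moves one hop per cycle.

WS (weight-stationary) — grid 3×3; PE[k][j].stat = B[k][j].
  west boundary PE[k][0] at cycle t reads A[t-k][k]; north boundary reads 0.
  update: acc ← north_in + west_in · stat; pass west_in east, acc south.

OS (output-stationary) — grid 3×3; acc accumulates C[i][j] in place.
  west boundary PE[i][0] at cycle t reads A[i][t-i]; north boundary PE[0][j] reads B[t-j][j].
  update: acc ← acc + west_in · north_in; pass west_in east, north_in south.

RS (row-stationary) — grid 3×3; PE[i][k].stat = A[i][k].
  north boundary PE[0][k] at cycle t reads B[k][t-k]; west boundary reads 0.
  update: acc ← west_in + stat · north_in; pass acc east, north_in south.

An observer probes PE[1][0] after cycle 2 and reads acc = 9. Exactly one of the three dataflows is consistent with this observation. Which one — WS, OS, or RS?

WS (3×3 grid), PE[1][0]:
  @0  [1,0]  acc 0  |  →0  ↓0
  @1  [1,0]  acc 23  |  →1  ↓23
  @2  [1,0]  acc 79  |  →8  ↓79
OS (3×3 grid), PE[1][0]:
  @0  [1,0]  acc 0  |  →0  ↓0
  @1  [1,0]  acc 15  |  →3  ↓5
  @2  [1,0]  acc 79  |  →8  ↓8
RS (3×3 grid), PE[1][0]:
  @0  [1,0]  acc 0  |  →0  ↓0
  @1  [1,0]  acc 15  |  →15  ↓5
  @2  [1,0]  acc 9  |  →9  ↓3

dataflow = RS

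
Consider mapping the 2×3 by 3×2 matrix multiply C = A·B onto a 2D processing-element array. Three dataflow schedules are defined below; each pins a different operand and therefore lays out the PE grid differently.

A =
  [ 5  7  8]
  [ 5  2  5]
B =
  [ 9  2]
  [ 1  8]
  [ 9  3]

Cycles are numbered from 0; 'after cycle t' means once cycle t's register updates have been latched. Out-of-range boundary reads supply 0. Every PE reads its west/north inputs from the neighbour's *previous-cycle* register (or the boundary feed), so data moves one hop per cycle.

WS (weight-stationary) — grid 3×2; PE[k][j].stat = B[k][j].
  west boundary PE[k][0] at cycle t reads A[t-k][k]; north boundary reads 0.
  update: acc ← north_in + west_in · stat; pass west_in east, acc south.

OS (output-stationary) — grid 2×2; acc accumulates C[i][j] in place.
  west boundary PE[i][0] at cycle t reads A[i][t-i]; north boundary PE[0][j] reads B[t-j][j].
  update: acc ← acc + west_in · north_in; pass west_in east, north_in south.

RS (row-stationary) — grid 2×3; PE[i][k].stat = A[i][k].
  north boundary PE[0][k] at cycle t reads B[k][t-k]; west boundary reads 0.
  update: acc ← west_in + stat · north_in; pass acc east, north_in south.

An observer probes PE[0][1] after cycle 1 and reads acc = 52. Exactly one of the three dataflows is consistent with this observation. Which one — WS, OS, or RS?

dataflow = RS

WS [3×2] PE[0][1] across cycles:
  0: (0,1).acc=0  regs=<0,0>
  1: (0,1).acc=10  regs=<5,10>
OS [2×2] PE[0][1] across cycles:
  0: (0,1).acc=0  regs=<0,0>
  1: (0,1).acc=10  regs=<5,2>
RS [2×3] PE[0][1] across cycles:
  0: (0,1).acc=0  regs=<0,0>
  1: (0,1).acc=52  regs=<52,1>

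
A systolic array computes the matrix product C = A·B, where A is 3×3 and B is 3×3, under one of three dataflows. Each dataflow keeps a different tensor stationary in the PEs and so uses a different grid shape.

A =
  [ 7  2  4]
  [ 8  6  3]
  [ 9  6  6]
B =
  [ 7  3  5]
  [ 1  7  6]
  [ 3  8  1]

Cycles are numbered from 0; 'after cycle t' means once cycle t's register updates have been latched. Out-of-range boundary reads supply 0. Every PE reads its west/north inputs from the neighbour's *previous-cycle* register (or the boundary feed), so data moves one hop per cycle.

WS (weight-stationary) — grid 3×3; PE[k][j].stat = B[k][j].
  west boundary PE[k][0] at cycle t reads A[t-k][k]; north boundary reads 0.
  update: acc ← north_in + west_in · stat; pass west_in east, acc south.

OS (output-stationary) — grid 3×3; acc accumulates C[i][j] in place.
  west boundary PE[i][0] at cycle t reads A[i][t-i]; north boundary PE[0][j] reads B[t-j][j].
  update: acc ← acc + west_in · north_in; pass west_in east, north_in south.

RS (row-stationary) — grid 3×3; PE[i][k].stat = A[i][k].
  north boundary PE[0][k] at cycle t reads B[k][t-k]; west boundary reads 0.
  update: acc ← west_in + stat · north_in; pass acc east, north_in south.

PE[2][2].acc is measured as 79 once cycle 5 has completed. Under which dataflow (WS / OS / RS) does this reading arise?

WS (3×3 grid), PE[2][2]:
  after 0 — PE[2][2] acc=0, pass-E 0, pass-S 0
  after 1 — PE[2][2] acc=0, pass-E 0, pass-S 0
  after 2 — PE[2][2] acc=0, pass-E 0, pass-S 0
  after 3 — PE[2][2] acc=0, pass-E 0, pass-S 0
  after 4 — PE[2][2] acc=51, pass-E 4, pass-S 51
  after 5 — PE[2][2] acc=79, pass-E 3, pass-S 79
OS (3×3 grid), PE[2][2]:
  after 0 — PE[2][2] acc=0, pass-E 0, pass-S 0
  after 1 — PE[2][2] acc=0, pass-E 0, pass-S 0
  after 2 — PE[2][2] acc=0, pass-E 0, pass-S 0
  after 3 — PE[2][2] acc=0, pass-E 0, pass-S 0
  after 4 — PE[2][2] acc=45, pass-E 9, pass-S 5
  after 5 — PE[2][2] acc=81, pass-E 6, pass-S 6
RS (3×3 grid), PE[2][2]:
  after 0 — PE[2][2] acc=0, pass-E 0, pass-S 0
  after 1 — PE[2][2] acc=0, pass-E 0, pass-S 0
  after 2 — PE[2][2] acc=0, pass-E 0, pass-S 0
  after 3 — PE[2][2] acc=0, pass-E 0, pass-S 0
  after 4 — PE[2][2] acc=87, pass-E 87, pass-S 3
  after 5 — PE[2][2] acc=117, pass-E 117, pass-S 8

dataflow = WS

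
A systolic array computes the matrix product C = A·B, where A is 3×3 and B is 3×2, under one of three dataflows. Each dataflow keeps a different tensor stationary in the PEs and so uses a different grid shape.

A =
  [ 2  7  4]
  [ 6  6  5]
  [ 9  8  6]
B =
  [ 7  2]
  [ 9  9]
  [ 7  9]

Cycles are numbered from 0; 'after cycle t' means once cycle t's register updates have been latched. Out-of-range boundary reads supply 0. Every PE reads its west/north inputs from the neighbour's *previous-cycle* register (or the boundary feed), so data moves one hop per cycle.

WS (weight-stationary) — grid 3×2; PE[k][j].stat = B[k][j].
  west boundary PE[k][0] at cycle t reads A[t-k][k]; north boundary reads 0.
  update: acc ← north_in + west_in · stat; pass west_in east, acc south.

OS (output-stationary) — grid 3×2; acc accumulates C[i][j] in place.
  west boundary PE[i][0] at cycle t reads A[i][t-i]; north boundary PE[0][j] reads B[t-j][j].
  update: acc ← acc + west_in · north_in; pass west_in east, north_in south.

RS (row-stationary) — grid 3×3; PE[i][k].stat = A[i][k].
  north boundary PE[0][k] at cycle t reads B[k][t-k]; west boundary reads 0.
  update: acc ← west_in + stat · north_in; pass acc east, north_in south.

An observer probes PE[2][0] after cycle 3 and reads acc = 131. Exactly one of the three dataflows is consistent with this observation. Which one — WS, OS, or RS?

WS (3×2 grid), PE[2][0]:
  [0] (2,0) acc=0 (h:0 v:0)
  [1] (2,0) acc=0 (h:0 v:0)
  [2] (2,0) acc=105 (h:4 v:105)
  [3] (2,0) acc=131 (h:5 v:131)
OS (3×2 grid), PE[2][0]:
  [0] (2,0) acc=0 (h:0 v:0)
  [1] (2,0) acc=0 (h:0 v:0)
  [2] (2,0) acc=63 (h:9 v:7)
  [3] (2,0) acc=135 (h:8 v:9)
RS (3×3 grid), PE[2][0]:
  [0] (2,0) acc=0 (h:0 v:0)
  [1] (2,0) acc=0 (h:0 v:0)
  [2] (2,0) acc=63 (h:63 v:7)
  [3] (2,0) acc=18 (h:18 v:2)

dataflow = WS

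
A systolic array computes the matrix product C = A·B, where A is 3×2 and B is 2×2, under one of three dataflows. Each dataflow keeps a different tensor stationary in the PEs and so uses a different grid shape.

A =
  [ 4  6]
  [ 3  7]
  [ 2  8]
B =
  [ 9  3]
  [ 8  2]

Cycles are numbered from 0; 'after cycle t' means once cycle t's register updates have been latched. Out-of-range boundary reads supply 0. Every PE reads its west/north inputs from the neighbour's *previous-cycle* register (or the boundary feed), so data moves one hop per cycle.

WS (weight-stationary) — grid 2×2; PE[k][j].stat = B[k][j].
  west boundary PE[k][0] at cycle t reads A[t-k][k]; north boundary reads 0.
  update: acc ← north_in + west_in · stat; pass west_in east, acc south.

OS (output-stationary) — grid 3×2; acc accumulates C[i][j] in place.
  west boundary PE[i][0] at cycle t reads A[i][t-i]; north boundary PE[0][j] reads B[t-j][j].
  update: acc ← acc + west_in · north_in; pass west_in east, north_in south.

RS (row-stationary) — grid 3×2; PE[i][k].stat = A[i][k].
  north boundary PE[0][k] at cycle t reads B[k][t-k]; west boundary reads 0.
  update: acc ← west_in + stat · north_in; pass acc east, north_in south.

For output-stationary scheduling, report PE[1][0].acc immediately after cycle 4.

OS 3×2: PE[1][0] cycle-by-cycle (with neighbour feeds):
  cycle 0: PE[0][0] → acc 36, east 4, south 9
  cycle 0: PE[1][0] → acc 0, east 0, south 0
  cycle 1: PE[0][0] → acc 84, east 6, south 8
  cycle 1: PE[1][0] → acc 27, east 3, south 9
  cycle 2: PE[0][0] → acc 84, east 0, south 0
  cycle 2: PE[1][0] → acc 83, east 7, south 8
  cycle 3: PE[0][0] → acc 84, east 0, south 0
  cycle 3: PE[1][0] → acc 83, east 0, south 0
  cycle 4: PE[0][0] → acc 84, east 0, south 0
  cycle 4: PE[1][0] → acc 83, east 0, south 0

PE[1][0].acc = 83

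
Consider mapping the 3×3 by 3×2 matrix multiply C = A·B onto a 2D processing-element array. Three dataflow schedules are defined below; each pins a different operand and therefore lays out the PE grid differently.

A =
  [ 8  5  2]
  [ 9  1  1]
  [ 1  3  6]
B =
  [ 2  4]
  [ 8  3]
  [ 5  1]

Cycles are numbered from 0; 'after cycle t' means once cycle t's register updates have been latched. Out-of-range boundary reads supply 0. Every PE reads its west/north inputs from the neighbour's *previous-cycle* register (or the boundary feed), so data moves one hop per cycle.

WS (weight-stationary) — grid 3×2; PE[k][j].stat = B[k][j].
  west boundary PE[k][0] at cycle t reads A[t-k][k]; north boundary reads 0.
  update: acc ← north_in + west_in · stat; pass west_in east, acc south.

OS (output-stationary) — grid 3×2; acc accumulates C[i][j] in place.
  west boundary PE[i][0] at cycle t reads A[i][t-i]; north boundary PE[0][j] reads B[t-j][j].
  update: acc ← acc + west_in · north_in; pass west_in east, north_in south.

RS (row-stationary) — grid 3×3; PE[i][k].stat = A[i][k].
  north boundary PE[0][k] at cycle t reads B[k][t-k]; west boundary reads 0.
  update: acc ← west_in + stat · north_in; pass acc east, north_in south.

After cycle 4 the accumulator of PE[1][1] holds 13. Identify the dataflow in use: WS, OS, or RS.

Under WS (3×2), PE[1][1]:
  step 0 · PE1,1: acc=0; fwd→0 fwd↓0
  step 1 · PE1,1: acc=0; fwd→0 fwd↓0
  step 2 · PE1,1: acc=47; fwd→5 fwd↓47
  step 3 · PE1,1: acc=39; fwd→1 fwd↓39
  step 4 · PE1,1: acc=13; fwd→3 fwd↓13
Under OS (3×2), PE[1][1]:
  step 0 · PE1,1: acc=0; fwd→0 fwd↓0
  step 1 · PE1,1: acc=0; fwd→0 fwd↓0
  step 2 · PE1,1: acc=36; fwd→9 fwd↓4
  step 3 · PE1,1: acc=39; fwd→1 fwd↓3
  step 4 · PE1,1: acc=40; fwd→1 fwd↓1
Under RS (3×3), PE[1][1]:
  step 0 · PE1,1: acc=0; fwd→0 fwd↓0
  step 1 · PE1,1: acc=0; fwd→0 fwd↓0
  step 2 · PE1,1: acc=26; fwd→26 fwd↓8
  step 3 · PE1,1: acc=39; fwd→39 fwd↓3
  step 4 · PE1,1: acc=0; fwd→0 fwd↓0

dataflow = WS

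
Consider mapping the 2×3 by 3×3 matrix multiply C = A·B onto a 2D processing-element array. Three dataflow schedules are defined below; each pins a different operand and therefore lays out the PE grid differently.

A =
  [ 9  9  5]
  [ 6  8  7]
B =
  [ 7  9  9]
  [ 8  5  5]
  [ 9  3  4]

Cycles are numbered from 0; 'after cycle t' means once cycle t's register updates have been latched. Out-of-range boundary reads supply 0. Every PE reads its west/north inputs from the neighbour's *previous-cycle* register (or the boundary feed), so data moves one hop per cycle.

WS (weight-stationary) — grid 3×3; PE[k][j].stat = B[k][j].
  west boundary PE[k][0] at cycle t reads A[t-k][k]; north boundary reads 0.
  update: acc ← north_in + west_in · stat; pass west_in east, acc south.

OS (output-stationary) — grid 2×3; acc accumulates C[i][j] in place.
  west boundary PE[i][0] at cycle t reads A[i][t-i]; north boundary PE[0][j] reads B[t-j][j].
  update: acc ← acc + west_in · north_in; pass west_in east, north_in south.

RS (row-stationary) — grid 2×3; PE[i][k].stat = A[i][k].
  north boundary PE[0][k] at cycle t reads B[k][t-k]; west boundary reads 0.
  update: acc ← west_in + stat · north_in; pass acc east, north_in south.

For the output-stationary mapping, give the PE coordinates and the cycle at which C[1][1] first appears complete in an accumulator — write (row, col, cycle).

(row, col, cycle) = (1, 1, 4)

Under OS, C[1][1] lands at PE[1][1]:
  step 0 · PE1,1: acc=0; fwd→0 fwd↓0
  step 1 · PE1,1: acc=0; fwd→0 fwd↓0
  step 2 · PE1,1: acc=54; fwd→6 fwd↓9
  step 3 · PE1,1: acc=94; fwd→8 fwd↓5
  step 4 · PE1,1: acc=115; fwd→7 fwd↓3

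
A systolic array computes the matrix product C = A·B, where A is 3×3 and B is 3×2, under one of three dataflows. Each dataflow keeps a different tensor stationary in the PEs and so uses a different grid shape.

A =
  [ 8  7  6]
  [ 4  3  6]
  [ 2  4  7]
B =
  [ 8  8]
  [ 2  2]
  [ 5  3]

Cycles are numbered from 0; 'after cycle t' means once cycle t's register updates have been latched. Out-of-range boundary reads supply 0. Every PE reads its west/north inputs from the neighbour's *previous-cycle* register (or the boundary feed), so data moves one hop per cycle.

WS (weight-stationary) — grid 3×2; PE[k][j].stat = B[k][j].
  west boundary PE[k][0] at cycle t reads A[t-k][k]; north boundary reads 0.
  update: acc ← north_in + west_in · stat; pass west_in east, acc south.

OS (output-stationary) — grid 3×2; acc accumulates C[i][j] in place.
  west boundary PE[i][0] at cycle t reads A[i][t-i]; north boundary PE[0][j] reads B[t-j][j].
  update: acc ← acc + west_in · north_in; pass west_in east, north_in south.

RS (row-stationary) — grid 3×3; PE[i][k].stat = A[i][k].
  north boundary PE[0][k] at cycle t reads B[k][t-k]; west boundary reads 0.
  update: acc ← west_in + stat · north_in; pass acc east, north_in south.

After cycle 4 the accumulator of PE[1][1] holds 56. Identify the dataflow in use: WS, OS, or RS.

dataflow = OS

Under WS (3×2), PE[1][1]:
  0: (1,1).acc=0  regs=<0,0>
  1: (1,1).acc=0  regs=<0,0>
  2: (1,1).acc=78  regs=<7,78>
  3: (1,1).acc=38  regs=<3,38>
  4: (1,1).acc=24  regs=<4,24>
Under OS (3×2), PE[1][1]:
  0: (1,1).acc=0  regs=<0,0>
  1: (1,1).acc=0  regs=<0,0>
  2: (1,1).acc=32  regs=<4,8>
  3: (1,1).acc=38  regs=<3,2>
  4: (1,1).acc=56  regs=<6,3>
Under RS (3×3), PE[1][1]:
  0: (1,1).acc=0  regs=<0,0>
  1: (1,1).acc=0  regs=<0,0>
  2: (1,1).acc=38  regs=<38,2>
  3: (1,1).acc=38  regs=<38,2>
  4: (1,1).acc=0  regs=<0,0>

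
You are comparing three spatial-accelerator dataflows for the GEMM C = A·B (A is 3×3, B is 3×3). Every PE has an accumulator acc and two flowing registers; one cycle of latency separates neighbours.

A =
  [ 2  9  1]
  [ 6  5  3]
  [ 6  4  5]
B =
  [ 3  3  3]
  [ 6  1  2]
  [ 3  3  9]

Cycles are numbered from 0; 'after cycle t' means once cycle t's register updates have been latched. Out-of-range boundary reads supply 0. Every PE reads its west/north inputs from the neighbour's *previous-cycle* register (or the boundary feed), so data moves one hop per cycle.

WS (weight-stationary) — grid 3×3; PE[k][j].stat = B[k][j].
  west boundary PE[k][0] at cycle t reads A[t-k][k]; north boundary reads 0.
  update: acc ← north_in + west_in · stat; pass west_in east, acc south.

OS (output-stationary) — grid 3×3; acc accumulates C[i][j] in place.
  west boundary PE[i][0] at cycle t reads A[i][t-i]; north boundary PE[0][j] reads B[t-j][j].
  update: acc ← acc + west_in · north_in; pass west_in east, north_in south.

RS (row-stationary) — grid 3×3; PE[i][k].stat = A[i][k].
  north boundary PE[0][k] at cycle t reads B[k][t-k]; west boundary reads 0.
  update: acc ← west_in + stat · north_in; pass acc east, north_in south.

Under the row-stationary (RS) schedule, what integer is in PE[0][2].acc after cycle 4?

PE[0][2].acc = 33

Tracing RS — 3×3 array, target PE[0][2]:
  0: (0,1).acc=0  regs=<0,0>
  0: (0,2).acc=0  regs=<0,0>
  1: (0,1).acc=60  regs=<60,6>
  1: (0,2).acc=0  regs=<0,0>
  2: (0,1).acc=15  regs=<15,1>
  2: (0,2).acc=63  regs=<63,3>
  3: (0,1).acc=24  regs=<24,2>
  3: (0,2).acc=18  regs=<18,3>
  4: (0,1).acc=0  regs=<0,0>
  4: (0,2).acc=33  regs=<33,9>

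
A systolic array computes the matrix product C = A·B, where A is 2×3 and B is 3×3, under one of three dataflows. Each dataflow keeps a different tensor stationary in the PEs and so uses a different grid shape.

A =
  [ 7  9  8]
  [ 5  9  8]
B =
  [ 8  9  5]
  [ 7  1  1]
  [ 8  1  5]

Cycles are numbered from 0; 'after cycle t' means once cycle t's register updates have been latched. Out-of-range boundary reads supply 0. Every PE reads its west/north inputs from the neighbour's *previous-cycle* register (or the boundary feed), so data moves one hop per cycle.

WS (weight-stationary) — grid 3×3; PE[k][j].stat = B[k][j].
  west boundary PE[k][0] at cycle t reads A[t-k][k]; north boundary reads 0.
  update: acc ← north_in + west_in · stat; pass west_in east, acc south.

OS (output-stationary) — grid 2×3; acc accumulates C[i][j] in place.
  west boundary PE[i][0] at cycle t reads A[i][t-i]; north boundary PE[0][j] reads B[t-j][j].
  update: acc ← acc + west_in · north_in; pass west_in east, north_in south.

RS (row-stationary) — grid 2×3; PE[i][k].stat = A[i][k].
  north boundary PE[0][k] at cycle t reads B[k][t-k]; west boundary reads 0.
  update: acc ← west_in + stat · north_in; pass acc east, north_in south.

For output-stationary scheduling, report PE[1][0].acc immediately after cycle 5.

PE[1][0].acc = 167

OS 2×3: PE[1][0] cycle-by-cycle (with neighbour feeds):
  step 0 · PE0,0: acc=56; fwd→7 fwd↓8
  step 0 · PE1,0: acc=0; fwd→0 fwd↓0
  step 1 · PE0,0: acc=119; fwd→9 fwd↓7
  step 1 · PE1,0: acc=40; fwd→5 fwd↓8
  step 2 · PE0,0: acc=183; fwd→8 fwd↓8
  step 2 · PE1,0: acc=103; fwd→9 fwd↓7
  step 3 · PE0,0: acc=183; fwd→0 fwd↓0
  step 3 · PE1,0: acc=167; fwd→8 fwd↓8
  step 4 · PE0,0: acc=183; fwd→0 fwd↓0
  step 4 · PE1,0: acc=167; fwd→0 fwd↓0
  step 5 · PE0,0: acc=183; fwd→0 fwd↓0
  step 5 · PE1,0: acc=167; fwd→0 fwd↓0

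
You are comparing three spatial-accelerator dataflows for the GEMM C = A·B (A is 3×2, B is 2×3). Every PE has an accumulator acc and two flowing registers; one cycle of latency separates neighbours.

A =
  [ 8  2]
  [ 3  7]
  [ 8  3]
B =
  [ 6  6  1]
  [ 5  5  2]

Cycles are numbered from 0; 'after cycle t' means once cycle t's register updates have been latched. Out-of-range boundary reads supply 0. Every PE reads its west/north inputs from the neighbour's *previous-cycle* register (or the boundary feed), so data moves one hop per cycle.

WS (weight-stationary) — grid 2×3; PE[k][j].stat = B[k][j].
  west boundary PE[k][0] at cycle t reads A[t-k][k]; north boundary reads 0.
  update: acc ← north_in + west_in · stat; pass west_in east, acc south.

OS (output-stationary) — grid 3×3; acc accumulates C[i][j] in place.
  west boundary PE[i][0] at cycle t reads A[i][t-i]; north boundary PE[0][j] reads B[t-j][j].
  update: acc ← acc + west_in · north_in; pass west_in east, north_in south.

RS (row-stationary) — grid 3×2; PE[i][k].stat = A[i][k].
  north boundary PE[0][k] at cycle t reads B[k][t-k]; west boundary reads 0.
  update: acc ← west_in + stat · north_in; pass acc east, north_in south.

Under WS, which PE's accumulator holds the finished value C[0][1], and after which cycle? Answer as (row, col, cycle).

(row, col, cycle) = (1, 1, 2)

WS — PE[1][1] is where C[0][1] collects:
  0: (1,1).acc=0  regs=<0,0>
  1: (1,1).acc=0  regs=<0,0>
  2: (1,1).acc=58  regs=<2,58>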